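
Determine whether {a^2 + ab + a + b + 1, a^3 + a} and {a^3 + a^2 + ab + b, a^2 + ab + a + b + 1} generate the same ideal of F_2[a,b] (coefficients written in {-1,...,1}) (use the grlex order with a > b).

No, the ideals differ.

Since reduced Gröbner bases are canonical representatives of ideals under a given ordering, it suffices to compute and compare them.
Buchberger on the first generating set:
f_1 = a^2 + ab + a + b + 1, LT = a^2.
f_2 = a^3 + a, LT = a^3.

S(f_1,f_2): lcm = a^3. S = a^2b + a^2 + ab.
  reduce S modulo (f_1, f_2):
  remainder ab^2 + ab + b^2 + a + 1 ≠ 0; add g_3 = ab^2 + ab + b^2 + a + 1 to the basis.

S(f_1,g_3): lcm = a^2b^2. S = ab^3 + a^2b + b^3 + a^2 + b^2 + a.
  reduce S modulo (f_1, f_2, g_3):
  remainder ab + b + 1 ≠ 0; add g_4 = ab + b + 1 to the basis.

S(f_2,g_3): lcm = a^3b^2. S = a^3b + a^2b^2 + a^3 + ab^2 + a^2.
  reduce S modulo (f_1, f_2, g_3, g_4):
  remainder a ≠ 0; add g_5 = a to the basis.

S(g_3,g_5): lcm = ab^2. S = ab + b^2 + a + 1.
  reduce S modulo (f_1, f_2, g_3, g_4, g_5):
  remainder b^2 + b ≠ 0; add g_6 = b^2 + b to the basis.

S(g_4,g_5): lcm = ab. S = b + 1.
  reduce S modulo (f_1, f_2, g_3, g_4, g_5, g_6):
  remainder b + 1 ≠ 0; add g_7 = b + 1 to the basis.

The other S-polynomials (S(f_1,g_4), S(f_2,g_4), S(g_3,g_4), S(f_1,g_5), S(f_2,g_5), S(f_1,g_6), S(f_2,g_6), S(g_3,g_6), S(g_4,g_6), S(g_5,g_6), S(f_1,g_7), S(f_2,g_7), S(g_3,g_7), S(g_4,g_7), S(g_5,g_7), S(g_6,g_7)) all reduce to 0 modulo the current basis, so we have a Gröbner basis.
Inter-reduce: drop elements whose leading term is divisible by another's, tail-reduce, and make monic.
Reduced Gröbner basis: {a, b + 1}.

Buchberger on the second generating set:
h_1 = a^3 + a^2 + ab + b, LT = a^3.
h_2 = a^2 + ab + a + b + 1, LT = a^2.

S(h_1,h_2): lcm = a^3. S = a^2b + a + b.
  reduce S modulo (h_1, h_2):
  remainder ab^2 + ab + b^2 + a ≠ 0; add k_3 = ab^2 + ab + b^2 + a to the basis.

S(h_1,k_3): lcm = a^3b^2. S = a^3b + ab^3 + a^3 + b^3.
  reduce S modulo (h_1, h_2, k_3):
  remainder ab + b^2 + b + 1 ≠ 0; add k_4 = ab + b^2 + b + 1 to the basis.

S(h_2,k_3): lcm = a^2b^2. S = ab^3 + a^2b + b^3 + a^2 + b^2.
  reduce S modulo (h_1, h_2, k_3, k_4):
  remainder b^2 + a + b ≠ 0; add k_5 = b^2 + a + b to the basis.

The other S-polynomials (S(h_1,k_4), S(h_2,k_4), S(k_3,k_4), S(h_1,k_5), S(h_2,k_5), S(k_3,k_5), S(k_4,k_5)) all reduce to 0 modulo the current basis, so we have a Gröbner basis.
Inter-reduce: drop elements whose leading term is divisible by another's, tail-reduce, and make monic.
Reduced Gröbner basis: {a^2 + b, ab + a + 1, b^2 + a + b}.

Since the reduced bases disagree, the two ideals are not the same.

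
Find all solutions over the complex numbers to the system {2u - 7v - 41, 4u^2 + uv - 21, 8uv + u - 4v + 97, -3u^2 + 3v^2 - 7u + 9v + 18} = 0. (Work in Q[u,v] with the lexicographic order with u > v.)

{(3, -5)}

Compute a lex Gröbner basis by Buchberger's algorithm.
f_1 = 2u - 7v - 41, LT = u.
f_2 = 4u^2 + uv - 21, LT = u^2.
f_3 = 8uv + u - 4v + 97, LT = uv.
f_4 = -3u^2 - 7u + 3v^2 + 9v + 18, LT = u^2.

S(f_1,f_2): lcm = u^2. S = -15/4uv - 41/2u + 21/4.
  leading term uv: subtract (-15/8v)·f_1 from -15/4uv - 41/2u + 21/4 → -41/2u - 105/8v^2 - 615/8v + 21/4
  leading term u: subtract (-41/4)·f_1 from -41/2u - 105/8v^2 - 615/8v + 21/4 → -105/8v^2 - 1189/8v - 415
  leading term v^2: no divisor's leading term divides it; move -105/8v^2 to the remainder.
  leading term v: no divisor's leading term divides it; move -1189/8v to the remainder.
  leading term 1: no divisor's leading term divides it; move -415 to the remainder.
  remainder -105/8v^2 - 1189/8v - 415 ≠ 0; add h_5 = -105/8v^2 - 1189/8v - 415 to the basis.

S(f_1,f_3): lcm = uv. S = -1/8u - 7/2v^2 - 20v - 97/8.
  leading term u: subtract (-1/16)·f_1 from -1/8u - 7/2v^2 - 20v - 97/8 → -7/2v^2 - 327/16v - 235/16
  leading term v^2: subtract (4/15)·h_5 from -7/2v^2 - 327/16v - 235/16 → 4607/240v + 4607/48
  leading term v: no divisor's leading term divides it; move 4607/240v to the remainder.
  leading term 1: no divisor's leading term divides it; move 4607/48 to the remainder.
  remainder 4607/240v + 4607/48 ≠ 0; add h_6 = 4607/240v + 4607/48 to the basis.

The other S-polynomials (S(f_1,f_4), S(f_2,f_3), S(f_2,f_4), S(f_3,f_4), S(f_1,h_5), S(f_2,h_5), S(f_3,h_5), S(f_4,h_5), S(f_1,h_6), S(f_2,h_6), S(f_3,h_6), S(f_4,h_6), S(h_5,h_6)) all reduce to 0 modulo the current basis, so we have a Gröbner basis.
Inter-reduce: drop elements whose leading term is divisible by another's, tail-reduce, and make monic.
Reduced Gröbner basis: {u - 3, v + 5}.

A lex Gröbner basis eliminates variables successively. Here v + 5 depends only on v, with roots {-5}; lifting each root through the earlier basis elements recovers the full solutions.
  v = -5: the earlier basis element becomes u - 3 = 0, giving u = 3 — point (3, -5).
Check: every point annihilates each of the original generators.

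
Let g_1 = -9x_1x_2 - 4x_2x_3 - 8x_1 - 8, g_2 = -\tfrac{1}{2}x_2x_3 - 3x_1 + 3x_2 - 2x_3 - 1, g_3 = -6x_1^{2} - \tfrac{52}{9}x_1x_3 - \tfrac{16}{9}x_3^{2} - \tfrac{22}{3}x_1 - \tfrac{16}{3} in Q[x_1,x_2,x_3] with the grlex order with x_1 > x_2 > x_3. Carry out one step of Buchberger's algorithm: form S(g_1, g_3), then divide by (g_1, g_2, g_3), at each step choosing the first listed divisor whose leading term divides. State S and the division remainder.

S(g_1, g_3) = -\tfrac{14}{27}x_1x_2x_3 - \tfrac{8}{27}x_2x_3^{2} + \tfrac{8}{9}x_1^{2} - \tfrac{11}{9}x_1x_2 + \tfrac{8}{9}x_1 - \tfrac{8}{9}x_2; remainder on division = 0.

lcm(LM(g_1), LM(g_3)) = x_1^{2}x_2.
S = (lcm/LT(g_1))·g_1 − (lcm/LT(g_3))·g_3 = -\tfrac{14}{27}x_1x_2x_3 - \tfrac{8}{27}x_2x_3^{2} + \tfrac{8}{9}x_1^{2} - \tfrac{11}{9}x_1x_2 + \tfrac{8}{9}x_1 - \tfrac{8}{9}x_2.
Reduce S modulo (g_1, g_2, g_3) in that order:
  leading term x_1x_2x_3: subtract (\tfrac{14}{243}x_3)·g_1 from -\tfrac{14}{27}x_1x_2x_3 - \tfrac{8}{27}x_2x_3^{2} + \tfrac{8}{9}x_1^{2} - \tfrac{11}{9}x_1x_2 + \tfrac{8}{9}x_1 - \tfrac{8}{9}x_2 → -\tfrac{16}{243}x_2x_3^{2} + \tfrac{8}{9}x_1^{2} - \tfrac{11}{9}x_1x_2 + \tfrac{112}{243}x_1x_3 + \tfrac{8}{9}x_1 - \tfrac{8}{9}x_2 + \tfrac{112}{243}x_3
  leading term x_2x_3^{2}: subtract (\tfrac{32}{243}x_3)·g_2 from -\tfrac{16}{243}x_2x_3^{2} + \tfrac{8}{9}x_1^{2} - \tfrac{11}{9}x_1x_2 + \tfrac{112}{243}x_1x_3 + \tfrac{8}{9}x_1 - \tfrac{8}{9}x_2 + \tfrac{112}{243}x_3 → \tfrac{8}{9}x_1^{2} - \tfrac{11}{9}x_1x_2 + \tfrac{208}{243}x_1x_3 - \tfrac{32}{81}x_2x_3 + \tfrac{64}{243}x_3^{2} + \tfrac{8}{9}x_1 - \tfrac{8}{9}x_2 + \tfrac{16}{27}x_3
  leading term x_1^{2}: subtract (-\tfrac{4}{27})·g_3 from \tfrac{8}{9}x_1^{2} - \tfrac{11}{9}x_1x_2 + \tfrac{208}{243}x_1x_3 - \tfrac{32}{81}x_2x_3 + \tfrac{64}{243}x_3^{2} + \tfrac{8}{9}x_1 - \tfrac{8}{9}x_2 + \tfrac{16}{27}x_3 → -\tfrac{11}{9}x_1x_2 - \tfrac{32}{81}x_2x_3 - \tfrac{16}{81}x_1 - \tfrac{8}{9}x_2 + \tfrac{16}{27}x_3 - \tfrac{64}{81}
  leading term x_1x_2: subtract (\tfrac{11}{81})·g_1 from -\tfrac{11}{9}x_1x_2 - \tfrac{32}{81}x_2x_3 - \tfrac{16}{81}x_1 - \tfrac{8}{9}x_2 + \tfrac{16}{27}x_3 - \tfrac{64}{81} → \tfrac{4}{27}x_2x_3 + \tfrac{8}{9}x_1 - \tfrac{8}{9}x_2 + \tfrac{16}{27}x_3 + \tfrac{8}{27}
  leading term x_2x_3: subtract (-\tfrac{8}{27})·g_2 from \tfrac{4}{27}x_2x_3 + \tfrac{8}{9}x_1 - \tfrac{8}{9}x_2 + \tfrac{16}{27}x_3 + \tfrac{8}{27} → 0
The remainder is 0, so this S-polynomial contributes no new basis element.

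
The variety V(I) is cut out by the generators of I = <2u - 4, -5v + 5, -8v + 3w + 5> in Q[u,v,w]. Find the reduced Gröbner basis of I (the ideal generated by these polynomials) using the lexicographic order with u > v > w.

Buchberger's algorithm terminates because the ascending chain of leading-term ideals stabilizes.

f_1 = 2u - 4, LT = u.
f_2 = -5v + 5, LT = v.
f_3 = -8v + 3w + 5, LT = v.

S(f_2,f_3): lcm = v. S = 3/8w - 3/8.
  leading term w: no divisor's leading term divides it; move 3/8w to the remainder.
  leading term 1: no divisor's leading term divides it; move -3/8 to the remainder.
  remainder 3/8w - 3/8 ≠ 0; add g_4 = 3/8w - 3/8 to the basis.

The other S-polynomials (S(f_1,f_2), S(f_1,f_3), S(f_1,g_4), S(f_2,g_4), S(f_3,g_4)) all reduce to 0 modulo the current basis, so we have a Gröbner basis.
Inter-reduce: drop elements whose leading term is divisible by another's, tail-reduce, and make monic.

G = {u - 2, v - 1, w - 1}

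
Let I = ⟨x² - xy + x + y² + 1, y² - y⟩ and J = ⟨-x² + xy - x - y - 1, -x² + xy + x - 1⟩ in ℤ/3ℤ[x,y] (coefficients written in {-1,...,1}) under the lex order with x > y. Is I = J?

No, the ideals differ.

For a fixed monomial order, each ideal has a unique reduced Gröbner basis; comparing bases decides equality.
Buchberger on the first generating set:
f_1 = x² - xy + x + y² + 1, LT = x².
f_2 = y² - y, LT = y².

The S-polynomials (S(f_1,f_2)) all reduce to 0 modulo the current basis, so we have a Gröbner basis.
Inter-reduce: drop elements whose leading term is divisible by another's, tail-reduce, and make monic.
Reduced Gröbner basis: {x² - xy + x + y + 1, y² - y}.

Buchberger on the second generating set:
h_1 = -x² + xy - x - y - 1, LT = x².
h_2 = -x² + xy + x - 1, LT = x².

S(h_1,h_2): lcm = x². S = -x + y.
  leading term x: no divisor's leading term divides it; move -x to the remainder.
  leading term y: no divisor's leading term divides it; move y to the remainder.
  remainder -x + y ≠ 0; add k_3 = -x + y to the basis.

S(h_1,k_3): lcm = x². S = x + y + 1.
  leading term x: subtract (-1)·k_3 from x + y + 1 → -y + 1
  leading term y: no divisor's leading term divides it; move -y to the remainder.
  leading term 1: no divisor's leading term divides it; move 1 to the remainder.
  remainder -y + 1 ≠ 0; add k_4 = -y + 1 to the basis.

The other S-polynomials (S(h_2,k_3), S(h_1,k_4), S(h_2,k_4), S(k_3,k_4)) all reduce to 0 modulo the current basis, so we have a Gröbner basis.
Inter-reduce: drop elements whose leading term is divisible by another's, tail-reduce, and make monic.
Reduced Gröbner basis: {x - 1, y - 1}.

These differ, so the ideals are not equal.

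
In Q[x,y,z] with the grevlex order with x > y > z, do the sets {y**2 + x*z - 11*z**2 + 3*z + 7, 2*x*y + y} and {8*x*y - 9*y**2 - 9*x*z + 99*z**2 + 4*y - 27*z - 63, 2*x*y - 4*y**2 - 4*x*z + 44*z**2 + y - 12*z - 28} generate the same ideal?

Yes, the ideals are equal.

Equality of ideals is decidable: compute both reduced Gröbner bases (unique for the ordering) and check whether they agree.
Buchberger on the first generating set:
f_1 = y**2 + x*z - 11*z**2 + 3*z + 7, LT = y**2.
f_2 = 2*x*y + y, LT = x*y.

S(f_1,f_2): lcm = x*y**2. S = x**2*z - 11*x*z**2 - 1/2*y**2 + 3*x*z + 7*x.
  reduce S modulo (f_1, f_2):
  remainder x**2*z - 11*x*z**2 + 7/2*x*z - 11/2*z**2 + 7*x + 3/2*z + 7/2 ≠ 0; add g_3 = x**2*z - 11*x*z**2 + 7/2*x*z - 11/2*z**2 + 7*x + 3/2*z + 7/2 to the basis.

The other S-polynomials (S(f_1,g_3), S(f_2,g_3)) all reduce to 0 modulo the current basis, so we have a Gröbner basis.
Inter-reduce: drop elements whose leading term is divisible by another's, tail-reduce, and make monic.
Reduced Gröbner basis: {x**2*z - 11*x*z**2 + 7/2*x*z - 11/2*z**2 + 7*x + 3/2*z + 7/2, x*y + 1/2*y, y**2 + x*z - 11*z**2 + 3*z + 7}.

Buchberger on the second generating set:
h_1 = 8*x*y - 9*y**2 - 9*x*z + 99*z**2 + 4*y - 27*z - 63, LT = x*y.
h_2 = 2*x*y - 4*y**2 - 4*x*z + 44*z**2 + y - 12*z - 28, LT = x*y.

S(h_1,h_2): lcm = x*y. S = 7/8*y**2 + 7/8*x*z - 77/8*z**2 + 21/8*z + 49/8.
  reduce S modulo (h_1, h_2):
  remainder 7/8*y**2 + 7/8*x*z - 77/8*z**2 + 21/8*z + 49/8 ≠ 0; add k_3 = 7/8*y**2 + 7/8*x*z - 77/8*z**2 + 21/8*z + 49/8 to the basis.

S(h_1,k_3): lcm = x*y**2. S = -9/8*y**3 - x**2*z - 9/8*x*y*z + 11*x*z**2 + 99/8*y*z**2 + 1/2*y**2 - 3*x*z - 27/8*y*z - 7*x - 63/8*y.
  reduce S modulo (h_1, h_2, k_3):
  remainder -x**2*z + 11*x*z**2 - 7/2*x*z + 11/2*z**2 - 7*x - 3/2*z - 7/2 ≠ 0; add k_4 = -x**2*z + 11*x*z**2 - 7/2*x*z + 11/2*z**2 - 7*x - 3/2*z - 7/2 to the basis.

The other S-polynomials (S(h_2,k_3), S(h_1,k_4), S(h_2,k_4), S(k_3,k_4)) all reduce to 0 modulo the current basis, so we have a Gröbner basis.
Inter-reduce: drop elements whose leading term is divisible by another's, tail-reduce, and make monic.
Reduced Gröbner basis: {x**2*z - 11*x*z**2 + 7/2*x*z - 11/2*z**2 + 7*x + 3/2*z + 7/2, x*y + 1/2*y, y**2 + x*z - 11*z**2 + 3*z + 7}.

The two bases agree; hence the ideals are identical.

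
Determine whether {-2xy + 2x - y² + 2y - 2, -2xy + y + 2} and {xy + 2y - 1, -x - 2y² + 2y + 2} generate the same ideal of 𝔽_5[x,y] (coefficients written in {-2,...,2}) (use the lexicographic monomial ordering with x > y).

For a fixed monomial order, each ideal has a unique reduced Gröbner basis; comparing bases decides equality.
Buchberger on the first generating set:
f_1 = -2xy + 2x - y² + 2y - 2, LT = xy.
f_2 = -2xy + y + 2, LT = xy.

S(f_1,f_2): lcm = xy. S = -x - 2y² + 2y + 2.
  leading term x: no divisor's leading term divides it; move -x to the remainder.
  leading term y²: no divisor's leading term divides it; move -2y² to the remainder.
  leading term y: no divisor's leading term divides it; move 2y to the remainder.
  leading term 1: no divisor's leading term divides it; move 2 to the remainder.
  remainder -x - 2y² + 2y + 2 ≠ 0; add g_3 = -x - 2y² + 2y + 2 to the basis.

S(f_1,g_3): lcm = xy. S = -x - 2y³ + y + 1.
  leading term x: subtract (1)·g_3 from -x - 2y³ + y + 1 → -2y³ + 2y² - y - 1
  leading term y³: no divisor's leading term divides it; move -2y³ to the remainder.
  leading term y²: no divisor's leading term divides it; move 2y² to the remainder.
  leading term y: no divisor's leading term divides it; move -y to the remainder.
  leading term 1: no divisor's leading term divides it; move -1 to the remainder.
  remainder -2y³ + 2y² - y - 1 ≠ 0; add g_4 = -2y³ + 2y² - y - 1 to the basis.

The other S-polynomials (S(f_2,g_3), S(f_1,g_4), S(f_2,g_4), S(g_3,g_4)) all reduce to 0 modulo the current basis, so we have a Gröbner basis.
Inter-reduce: drop elements whose leading term is divisible by another's, tail-reduce, and make monic.
Reduced Gröbner basis: {x + 2y² - 2y - 2, y³ - y² - 2y - 2}.

Buchberger on the second generating set:
h_1 = xy + 2y - 1, LT = xy.
h_2 = -x - 2y² + 2y + 2, LT = x.

S(h_1,h_2): lcm = xy. S = -2y³ + 2y² - y - 1.
  leading term y³: no divisor's leading term divides it; move -2y³ to the remainder.
  leading term y²: no divisor's leading term divides it; move 2y² to the remainder.
  leading term y: no divisor's leading term divides it; move -y to the remainder.
  leading term 1: no divisor's leading term divides it; move -1 to the remainder.
  remainder -2y³ + 2y² - y - 1 ≠ 0; add k_3 = -2y³ + 2y² - y - 1 to the basis.

The other S-polynomials (S(h_1,k_3), S(h_2,k_3)) all reduce to 0 modulo the current basis, so we have a Gröbner basis.
Inter-reduce: drop elements whose leading term is divisible by another's, tail-reduce, and make monic.
Reduced Gröbner basis: {x + 2y² - 2y - 2, y³ - y² - 2y - 2}.

The two bases agree; hence the ideals are identical.
The choice of monomial ordering does not affect the verdict — as long as both bases are computed under the same ordering, their equality decides ideal equality.

Yes, the ideals are equal.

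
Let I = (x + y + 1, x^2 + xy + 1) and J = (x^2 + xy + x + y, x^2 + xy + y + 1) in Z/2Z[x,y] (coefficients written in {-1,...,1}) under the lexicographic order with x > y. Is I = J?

No, the ideals differ.

For a fixed monomial order, each ideal has a unique reduced Gröbner basis; comparing bases decides equality.
Buchberger on the first generating set:
f_1 = x + y + 1, LT = x.
f_2 = x^2 + xy + 1, LT = x^2.

S(f_1,f_2): lcm = x^2. S = x + 1.
  reduce S modulo (f_1, f_2):
  remainder y ≠ 0; add g_3 = y to the basis.

The other S-polynomials (S(f_1,g_3), S(f_2,g_3)) all reduce to 0 modulo the current basis, so we have a Gröbner basis.
Inter-reduce: drop elements whose leading term is divisible by another's, tail-reduce, and make monic.
Reduced Gröbner basis: {x + 1, y}.

Buchberger on the second generating set:
h_1 = x^2 + xy + x + y, LT = x^2.
h_2 = x^2 + xy + y + 1, LT = x^2.

S(h_1,h_2): lcm = x^2. S = x + 1.
  reduce S modulo (h_1, h_2):
  remainder x + 1 ≠ 0; add k_3 = x + 1 to the basis.

The other S-polynomials (S(h_1,k_3), S(h_2,k_3)) all reduce to 0 modulo the current basis, so we have a Gröbner basis.
Inter-reduce: drop elements whose leading term is divisible by another's, tail-reduce, and make monic.
Reduced Gröbner basis: {x + 1}.

These differ, so the ideals are not equal.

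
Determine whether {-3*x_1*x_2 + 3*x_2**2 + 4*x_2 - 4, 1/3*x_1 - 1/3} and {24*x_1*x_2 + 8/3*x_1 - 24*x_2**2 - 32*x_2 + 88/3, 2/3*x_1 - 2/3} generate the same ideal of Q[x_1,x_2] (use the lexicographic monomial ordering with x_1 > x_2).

For a fixed monomial order, each ideal has a unique reduced Gröbner basis; comparing bases decides equality.
Buchberger on the first generating set:
f_1 = -3*x_1*x_2 + 3*x_2**2 + 4*x_2 - 4, LT = x_1*x_2.
f_2 = 1/3*x_1 - 1/3, LT = x_1.

S(f_1,f_2): lcm = x_1*x_2. S = -x_2**2 - 1/3*x_2 + 4/3.
  reduce S modulo (f_1, f_2):
  remainder -x_2**2 - 1/3*x_2 + 4/3 ≠ 0; add g_3 = -x_2**2 - 1/3*x_2 + 4/3 to the basis.

The other S-polynomials (S(f_1,g_3), S(f_2,g_3)) all reduce to 0 modulo the current basis, so we have a Gröbner basis.
Inter-reduce: drop elements whose leading term is divisible by another's, tail-reduce, and make monic.
Reduced Gröbner basis: {x_1 - 1, x_2**2 + 1/3*x_2 - 4/3}.

Buchberger on the second generating set:
h_1 = 24*x_1*x_2 + 8/3*x_1 - 24*x_2**2 - 32*x_2 + 88/3, LT = x_1*x_2.
h_2 = 2/3*x_1 - 2/3, LT = x_1.

S(h_1,h_2): lcm = x_1*x_2. S = 1/9*x_1 - x_2**2 - 1/3*x_2 + 11/9.
  reduce S modulo (h_1, h_2):
  remainder -x_2**2 - 1/3*x_2 + 4/3 ≠ 0; add k_3 = -x_2**2 - 1/3*x_2 + 4/3 to the basis.

The other S-polynomials (S(h_1,k_3), S(h_2,k_3)) all reduce to 0 modulo the current basis, so we have a Gröbner basis.
Inter-reduce: drop elements whose leading term is divisible by another's, tail-reduce, and make monic.
Reduced Gröbner basis: {x_1 - 1, x_2**2 + 1/3*x_2 - 4/3}.

These coincide, so the ideals are equal.

Yes, the ideals are equal.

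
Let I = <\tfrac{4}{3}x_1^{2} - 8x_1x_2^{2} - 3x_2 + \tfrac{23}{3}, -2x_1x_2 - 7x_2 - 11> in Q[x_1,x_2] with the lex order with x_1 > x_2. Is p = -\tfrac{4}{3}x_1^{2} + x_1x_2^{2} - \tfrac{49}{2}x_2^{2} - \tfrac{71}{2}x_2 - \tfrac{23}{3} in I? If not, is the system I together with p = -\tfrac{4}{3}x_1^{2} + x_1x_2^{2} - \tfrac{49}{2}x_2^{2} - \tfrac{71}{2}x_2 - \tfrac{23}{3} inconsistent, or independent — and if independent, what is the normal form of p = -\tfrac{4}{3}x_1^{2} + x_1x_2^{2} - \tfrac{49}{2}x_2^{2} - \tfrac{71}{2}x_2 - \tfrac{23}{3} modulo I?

-\tfrac{4}{3}x_1^{2} + x_1x_2^{2} - \tfrac{49}{2}x_2^{2} - \tfrac{71}{2}x_2 - \tfrac{23}{3} lies in I (it reduces to 0).

First compute the reduced Gröbner basis of I by Buchberger's algorithm.
f_1 = \tfrac{4}{3}x_1^{2} - 8x_1x_2^{2} - 3x_2 + \tfrac{23}{3}, LT = x_1^{2}.
f_2 = -2x_1x_2 - 7x_2 - 11, LT = x_1x_2.

S(f_1,f_2): lcm = x_1^{2}x_2. S = -6x_1x_2^{3} - \tfrac{7}{2}x_1x_2 - \tfrac{11}{2}x_1 - \tfrac{9}{4}x_2^{2} + \tfrac{23}{4}x_2.
  reduce S modulo (f_1, f_2):
  remainder -\tfrac{11}{2}x_1 + 21x_2^{3} + \tfrac{123}{4}x_2^{2} + 18x_2 + \tfrac{77}{4} ≠ 0; add h_3 = -\tfrac{11}{2}x_1 + 21x_2^{3} + \tfrac{123}{4}x_2^{2} + 18x_2 + \tfrac{77}{4} to the basis.

S(f_2,h_3): lcm = x_1x_2. S = \tfrac{42}{11}x_2^{4} + \tfrac{123}{22}x_2^{3} + \tfrac{36}{11}x_2^{2} + 7x_2 + \tfrac{11}{2}.
  reduce S modulo (f_1, f_2, h_3):
  remainder \tfrac{42}{11}x_2^{4} + \tfrac{123}{22}x_2^{3} + \tfrac{36}{11}x_2^{2} + 7x_2 + \tfrac{11}{2} ≠ 0; add h_4 = \tfrac{42}{11}x_2^{4} + \tfrac{123}{22}x_2^{3} + \tfrac{36}{11}x_2^{2} + 7x_2 + \tfrac{11}{2} to the basis.

The other S-polynomials (S(f_1,h_3), S(f_1,h_4), S(f_2,h_4), S(h_3,h_4)) all reduce to 0 modulo the current basis, so we have a Gröbner basis.
Inter-reduce: drop elements whose leading term is divisible by another's, tail-reduce, and make monic.
Reduced Gröbner basis: {x_1 - \tfrac{42}{11}x_2^{3} - \tfrac{123}{22}x_2^{2} - \tfrac{36}{11}x_2 - \tfrac{7}{2}, x_2^{4} + \tfrac{41}{28}x_2^{3} + \tfrac{6}{7}x_2^{2} + \tfrac{11}{6}x_2 + \tfrac{121}{84}}.
Label its elements g_1 = x_1 - \tfrac{42}{11}x_2^{3} - \tfrac{123}{22}x_2^{2} - \tfrac{36}{11}x_2 - \tfrac{7}{2}, g_2 = x_2^{4} + \tfrac{41}{28}x_2^{3} + \tfrac{6}{7}x_2^{2} + \tfrac{11}{6}x_2 + \tfrac{121}{84}.

Reduce p = -\tfrac{4}{3}x_1^{2} + x_1x_2^{2} - \tfrac{49}{2}x_2^{2} - \tfrac{71}{2}x_2 - \tfrac{23}{3} modulo G:
  leading term x_1^{2}: subtract (-\tfrac{4}{3}x_1)·g_1 from -\tfrac{4}{3}x_1^{2} + x_1x_2^{2} - \tfrac{49}{2}x_2^{2} - \tfrac{71}{2}x_2 - \tfrac{23}{3} → -\tfrac{56}{11}x_1x_2^{3} - \tfrac{71}{11}x_1x_2^{2} - \tfrac{48}{11}x_1x_2 - \tfrac{14}{3}x_1 - \tfrac{49}{2}x_2^{2} - \tfrac{71}{2}x_2 - \tfrac{23}{3}
  leading term x_1x_2^{3}: subtract (-\tfrac{56}{11}x_2^{3})·g_1 from -\tfrac{56}{11}x_1x_2^{3} - \tfrac{71}{11}x_1x_2^{2} - \tfrac{48}{11}x_1x_2 - \tfrac{14}{3}x_1 - \tfrac{49}{2}x_2^{2} - \tfrac{71}{2}x_2 - \tfrac{23}{3} → -\tfrac{71}{11}x_1x_2^{2} - \tfrac{48}{11}x_1x_2 - \tfrac{14}{3}x_1 - \tfrac{2352}{121}x_2^{6} - \tfrac{3444}{121}x_2^{5} - \tfrac{2016}{121}x_2^{4} - \tfrac{196}{11}x_2^{3} - \tfrac{49}{2}x_2^{2} - \tfrac{71}{2}x_2 - \tfrac{23}{3}
  leading term x_1x_2^{2}: subtract (-\tfrac{71}{11}x_2^{2})·g_1 from -\tfrac{71}{11}x_1x_2^{2} - \tfrac{48}{11}x_1x_2 - \tfrac{14}{3}x_1 - \tfrac{2352}{121}x_2^{6} - \tfrac{3444}{121}x_2^{5} - \tfrac{2016}{121}x_2^{4} - \tfrac{196}{11}x_2^{3} - \tfrac{49}{2}x_2^{2} - \tfrac{71}{2}x_2 - \tfrac{23}{3} → -\tfrac{48}{11}x_1x_2 - \tfrac{14}{3}x_1 - \tfrac{2352}{121}x_2^{6} - \tfrac{6426}{121}x_2^{5} - \tfrac{12765}{242}x_2^{4} - \tfrac{4712}{121}x_2^{3} - \tfrac{518}{11}x_2^{2} - \tfrac{71}{2}x_2 - \tfrac{23}{3}
  leading term x_1x_2: subtract (-\tfrac{48}{11}x_2)·g_1 from -\tfrac{48}{11}x_1x_2 - \tfrac{14}{3}x_1 - \tfrac{2352}{121}x_2^{6} - \tfrac{6426}{121}x_2^{5} - \tfrac{12765}{242}x_2^{4} - \tfrac{4712}{121}x_2^{3} - \tfrac{518}{11}x_2^{2} - \tfrac{71}{2}x_2 - \tfrac{23}{3} → -\tfrac{14}{3}x_1 - \tfrac{2352}{121}x_2^{6} - \tfrac{6426}{121}x_2^{5} - \tfrac{1527}{22}x_2^{4} - \tfrac{7664}{121}x_2^{3} - \tfrac{7426}{121}x_2^{2} - \tfrac{1117}{22}x_2 - \tfrac{23}{3}
  leading term x_1: subtract (-\tfrac{14}{3})·g_1 from -\tfrac{14}{3}x_1 - \tfrac{2352}{121}x_2^{6} - \tfrac{6426}{121}x_2^{5} - \tfrac{1527}{22}x_2^{4} - \tfrac{7664}{121}x_2^{3} - \tfrac{7426}{121}x_2^{2} - \tfrac{1117}{22}x_2 - \tfrac{23}{3} → -\tfrac{2352}{121}x_2^{6} - \tfrac{6426}{121}x_2^{5} - \tfrac{1527}{22}x_2^{4} - \tfrac{9820}{121}x_2^{3} - \tfrac{10583}{121}x_2^{2} - \tfrac{1453}{22}x_2 - 24
  leading term x_2^{6}: subtract (-\tfrac{2352}{121}x_2^{2})·g_2 from -\tfrac{2352}{121}x_2^{6} - \tfrac{6426}{121}x_2^{5} - \tfrac{1527}{22}x_2^{4} - \tfrac{9820}{121}x_2^{3} - \tfrac{10583}{121}x_2^{2} - \tfrac{1453}{22}x_2 - 24 → -\tfrac{2982}{121}x_2^{5} - \tfrac{12765}{242}x_2^{4} - \tfrac{5508}{121}x_2^{3} - \tfrac{7195}{121}x_2^{2} - \tfrac{1453}{22}x_2 - 24
  leading term x_2^{5}: subtract (-\tfrac{2982}{121}x_2)·g_2 from -\tfrac{2982}{121}x_2^{5} - \tfrac{12765}{242}x_2^{4} - \tfrac{5508}{121}x_2^{3} - \tfrac{7195}{121}x_2^{2} - \tfrac{1453}{22}x_2 - 24 → -\tfrac{2016}{121}x_2^{4} - \tfrac{2952}{121}x_2^{3} - \tfrac{1728}{121}x_2^{2} - \tfrac{336}{11}x_2 - 24
  leading term x_2^{4}: subtract (-\tfrac{2016}{121})·g_2 from -\tfrac{2016}{121}x_2^{4} - \tfrac{2952}{121}x_2^{3} - \tfrac{1728}{121}x_2^{2} - \tfrac{336}{11}x_2 - 24 → 0
  normal form = 0.
Since the normal form is 0, p ∈ I.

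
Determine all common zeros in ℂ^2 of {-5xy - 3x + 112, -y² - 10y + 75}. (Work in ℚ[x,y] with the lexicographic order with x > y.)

Compute a lex Gröbner basis by Buchberger's algorithm.
f_1 = -5xy - 3x + 112, LT = xy.
f_2 = -y² - 10y + 75, LT = y².

S(f_1,f_2): lcm = xy². S = -47/5xy + 75x - 112/5y.
  leading term xy: subtract (47/25)·f_1 from -47/5xy + 75x - 112/5y → 2016/25x - 112/5y - 5264/25
  leading term x: no divisor's leading term divides it; move 2016/25x to the remainder.
  leading term y: no divisor's leading term divides it; move -112/5y to the remainder.
  leading term 1: no divisor's leading term divides it; move -5264/25 to the remainder.
  remainder 2016/25x - 112/5y - 5264/25 ≠ 0; add h_3 = 2016/25x - 112/5y - 5264/25 to the basis.

The other S-polynomials (S(f_1,h_3), S(f_2,h_3)) all reduce to 0 modulo the current basis, so we have a Gröbner basis.
Inter-reduce: drop elements whose leading term is divisible by another's, tail-reduce, and make monic.
Reduced Gröbner basis: {x - 5/18y - 47/18, y² + 10y - 75}.

Elimination: the polynomial y² + 10y - 75 lies in the elimination ideal for y, so y ∈ {-15, 5}. For each such y, the remaining basis elements (now univariate) give the rest of the solution.
  y = -15: the earlier basis element becomes x + 14/9 = 0, giving x = -14/9 — point (-14/9, -15).
  y = 5: the earlier basis element becomes x - 4 = 0, giving x = 4 — point (4, 5).
Check: every point annihilates each of the original generators.

{(-14/9, -15), (4, 5)}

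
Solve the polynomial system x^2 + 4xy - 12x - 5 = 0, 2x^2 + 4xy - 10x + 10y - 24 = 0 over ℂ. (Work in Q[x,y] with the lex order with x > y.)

{(-1, 2), (3/4 + sqrt(191)*I/4, 231/80 - 7*sqrt(191)*I/80), (3/4 - sqrt(191)*I/4, 231/80 + 7*sqrt(191)*I/80)}

Compute a lex Gröbner basis by Buchberger's algorithm.
f_1 = x^2 + 4xy - 12x - 5, LT = x^2.
f_2 = 2x^2 + 4xy - 10x + 10y - 24, LT = x^2.

S(f_1,f_2): lcm = x^2. S = 2xy - 7x - 5y + 7.
  leading term xy: no divisor's leading term divides it; move 2xy to the remainder.
  leading term x: no divisor's leading term divides it; move -7x to the remainder.
  leading term y: no divisor's leading term divides it; move -5y to the remainder.
  leading term 1: no divisor's leading term divides it; move 7 to the remainder.
  remainder 2xy - 7x - 5y + 7 ≠ 0; add h_3 = 2xy - 7x - 5y + 7 to the basis.

S(f_1,h_3): lcm = x^2y. S = 7/2x^2 + 4xy^2 - 19/2xy - 7/2x - 5y.
  leading term x^2: subtract (7/2)·f_1 from 7/2x^2 + 4xy^2 - 19/2xy - 7/2x - 5y → 4xy^2 - 47/2xy + 77/2x - 5y + 35/2
  leading term xy^2: subtract (2y)·h_3 from 4xy^2 - 47/2xy + 77/2x - 5y + 35/2 → -19/2xy + 77/2x + 10y^2 - 19y + 35/2
  leading term xy: subtract (-19/4)·h_3 from -19/2xy + 77/2x + 10y^2 - 19y + 35/2 → 21/4x + 10y^2 - 171/4y + 203/4
  leading term x: no divisor's leading term divides it; move 21/4x to the remainder.
  leading term y^2: no divisor's leading term divides it; move 10y^2 to the remainder.
  leading term y: no divisor's leading term divides it; move -171/4y to the remainder.
  leading term 1: no divisor's leading term divides it; move 203/4 to the remainder.
  remainder 21/4x + 10y^2 - 171/4y + 203/4 ≠ 0; add h_4 = 21/4x + 10y^2 - 171/4y + 203/4 to the basis.

S(h_3,h_4): lcm = xy. S = -7/2x - 40/21y^3 + 57/7y^2 - 73/6y + 7/2.
  leading term x: subtract (-2/3)·h_4 from -7/2x - 40/21y^3 + 57/7y^2 - 73/6y + 7/2 → -40/21y^3 + 311/21y^2 - 122/3y + 112/3
  leading term y^3: no divisor's leading term divides it; move -40/21y^3 to the remainder.
  leading term y^2: no divisor's leading term divides it; move 311/21y^2 to the remainder.
  leading term y: no divisor's leading term divides it; move -122/3y to the remainder.
  leading term 1: no divisor's leading term divides it; move 112/3 to the remainder.
  remainder -40/21y^3 + 311/21y^2 - 122/3y + 112/3 ≠ 0; add h_5 = -40/21y^3 + 311/21y^2 - 122/3y + 112/3 to the basis.

The other S-polynomials (S(f_2,h_3), S(f_1,h_4), S(f_2,h_4), S(f_1,h_5), S(f_2,h_5), S(h_3,h_5), S(h_4,h_5)) all reduce to 0 modulo the current basis, so we have a Gröbner basis.
Inter-reduce: drop elements whose leading term is divisible by another's, tail-reduce, and make monic.
Reduced Gröbner basis: {x + 40/21y^2 - 57/7y + 29/3, y^3 - 311/40y^2 + 427/20y - 98/5}.

Elimination: the polynomial y^3 - 311/40y^2 + 427/20y - 98/5 lies in the elimination ideal for y, so y ∈ {2, 231/80 - 7*sqrt(191)*I/80, 231/80 + 7*sqrt(191)*I/80}. For each such y, the remaining basis elements (now univariate) give the rest of the solution.
  y = 2: the earlier basis element becomes x + 1 = 0, giving x = -1 — point (-1, 2).
  y = 231/80 - 7*sqrt(191)*I/80: the earlier basis element becomes x - 3/4 - sqrt(191)*I/4 = 0, giving x = 3/4 + sqrt(191)*I/4 — point (3/4 + sqrt(191)*I/4, 231/80 - 7*sqrt(191)*I/80).
  y = 231/80 + 7*sqrt(191)*I/80: the earlier basis element becomes x - 3/4 + sqrt(191)*I/4 = 0, giving x = 3/4 - sqrt(191)*I/4 — point (3/4 - sqrt(191)*I/4, 231/80 + 7*sqrt(191)*I/80).
Substituting each solution back into the original system confirms all equations vanish.
This is the nonlinear analogue of row-reducing a linear system.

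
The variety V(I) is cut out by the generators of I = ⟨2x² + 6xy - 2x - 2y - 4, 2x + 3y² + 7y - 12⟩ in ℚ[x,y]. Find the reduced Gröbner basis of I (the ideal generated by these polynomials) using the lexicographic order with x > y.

f_1 = 2x² + 6xy - 2x - 2y - 4, LT = x².
f_2 = 2x + 3y² + 7y - 12, LT = x.

S(f_1,f_2): lcm = x². S = -3/2xy² - ½xy + 5x - y - 2.
  leading term xy²: subtract (-¾y²)·f_2 from -3/2xy² - ½xy + 5x - y - 2 → -½xy + 5x + 9/4y⁴ + 21/4y³ - 9y² - y - 2
  leading term xy: subtract (-¼y)·f_2 from -½xy + 5x + 9/4y⁴ + 21/4y³ - 9y² - y - 2 → 5x + 9/4y⁴ + 6y³ - 29/4y² - 4y - 2
  leading term x: subtract (5/2)·f_2 from 5x + 9/4y⁴ + 6y³ - 29/4y² - 4y - 2 → 9/4y⁴ + 6y³ - 59/4y² - 43/2y + 28
  leading term y⁴: no divisor's leading term divides it; move 9/4y⁴ to the remainder.
  leading term y³: no divisor's leading term divides it; move 6y³ to the remainder.
  leading term y²: no divisor's leading term divides it; move -59/4y² to the remainder.
  leading term y: no divisor's leading term divides it; move -43/2y to the remainder.
  leading term 1: no divisor's leading term divides it; move 28 to the remainder.
  remainder 9/4y⁴ + 6y³ - 59/4y² - 43/2y + 28 ≠ 0; add g_3 = 9/4y⁴ + 6y³ - 59/4y² - 43/2y + 28 to the basis.

The other S-polynomials (S(f_1,g_3), S(f_2,g_3)) all reduce to 0 modulo the current basis, so we have a Gröbner basis.
Inter-reduce: drop elements whose leading term is divisible by another's, tail-reduce, and make monic.

G = {x + 3/2y² + 7/2y - 6, y⁴ + 8/3y³ - 59/9y² - 86/9y + 112/9}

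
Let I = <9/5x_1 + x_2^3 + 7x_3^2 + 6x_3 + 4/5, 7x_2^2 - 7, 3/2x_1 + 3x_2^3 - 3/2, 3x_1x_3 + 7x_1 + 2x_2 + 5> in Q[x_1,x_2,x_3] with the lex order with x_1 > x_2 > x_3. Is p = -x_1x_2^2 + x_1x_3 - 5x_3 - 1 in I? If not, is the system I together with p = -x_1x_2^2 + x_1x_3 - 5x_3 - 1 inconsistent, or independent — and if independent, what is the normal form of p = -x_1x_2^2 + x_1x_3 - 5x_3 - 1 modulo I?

-x_1x_2^2 + x_1x_3 - 5x_3 - 1 lies in I (it reduces to 0).

First compute the reduced Gröbner basis of I by Buchberger's algorithm.
f_1 = 9/5x_1 + x_2^3 + 7x_3^2 + 6x_3 + 4/5, LT = x_1.
f_2 = 7x_2^2 - 7, LT = x_2^2.
f_3 = 3/2x_1 + 3x_2^3 - 3/2, LT = x_1.
f_4 = 3x_1x_3 + 7x_1 + 2x_2 + 5, LT = x_1x_3.

S(f_1,f_3): lcm = x_1. S = -13/9x_2^3 + 35/9x_3^2 + 10/3x_3 + 13/9.
  leading term x_2^3: subtract (-13/63x_2)·f_2 from -13/9x_2^3 + 35/9x_3^2 + 10/3x_3 + 13/9 → -13/9x_2 + 35/9x_3^2 + 10/3x_3 + 13/9
  leading term x_2: no divisor's leading term divides it; move -13/9x_2 to the remainder.
  leading term x_3^2: no divisor's leading term divides it; move 35/9x_3^2 to the remainder.
  leading term x_3: no divisor's leading term divides it; move 10/3x_3 to the remainder.
  leading term 1: no divisor's leading term divides it; move 13/9 to the remainder.
  remainder -13/9x_2 + 35/9x_3^2 + 10/3x_3 + 13/9 ≠ 0; add h_5 = -13/9x_2 + 35/9x_3^2 + 10/3x_3 + 13/9 to the basis.

S(f_1,f_4): lcm = x_1x_3. S = -7/3x_1 + 5/9x_2^3x_3 - 2/3x_2 + 35/9x_3^3 + 10/3x_3^2 + 4/9x_3 - 5/3.
  leading term x_1: subtract (-35/27)·f_1 from -7/3x_1 + 5/9x_2^3x_3 - 2/3x_2 + 35/9x_3^3 + 10/3x_3^2 + 4/9x_3 - 5/3 → 5/9x_2^3x_3 + 35/27x_2^3 - 2/3x_2 + 35/9x_3^3 + 335/27x_3^2 + 74/9x_3 - 17/27
  leading term x_2^3x_3: subtract (5/63x_2x_3)·f_2 from 5/9x_2^3x_3 + 35/27x_2^3 - 2/3x_2 + 35/9x_3^3 + 335/27x_3^2 + 74/9x_3 - 17/27 → 35/27x_2^3 + 5/9x_2x_3 - 2/3x_2 + 35/9x_3^3 + 335/27x_3^2 + 74/9x_3 - 17/27
  leading term x_2^3: subtract (5/27x_2)·f_2 from 35/27x_2^3 + 5/9x_2x_3 - 2/3x_2 + 35/9x_3^3 + 335/27x_3^2 + 74/9x_3 - 17/27 → 5/9x_2x_3 + 17/27x_2 + 35/9x_3^3 + 335/27x_3^2 + 74/9x_3 - 17/27
  leading term x_2x_3: subtract (-5/13x_3)·h_5 from 5/9x_2x_3 + 17/27x_2 + 35/9x_3^3 + 335/27x_3^2 + 74/9x_3 - 17/27 → 17/27x_2 + 70/13x_3^3 + 4805/351x_3^2 + 79/9x_3 - 17/27
  leading term x_2: subtract (-17/39)·h_5 from 17/27x_2 + 70/13x_3^3 + 4805/351x_3^2 + 79/9x_3 - 17/27 → 70/13x_3^3 + 200/13x_3^2 + 133/13x_3
  leading term x_3^3: no divisor's leading term divides it; move 70/13x_3^3 to the remainder.
  leading term x_3^2: no divisor's leading term divides it; move 200/13x_3^2 to the remainder.
  leading term x_3: no divisor's leading term divides it; move 133/13x_3 to the remainder.
  remainder 70/13x_3^3 + 200/13x_3^2 + 133/13x_3 ≠ 0; add h_6 = 70/13x_3^3 + 200/13x_3^2 + 133/13x_3 to the basis.

S(f_2,h_5): lcm = x_2^2. S = 35/13x_2x_3^2 + 30/13x_2x_3 + x_2 - 1.
  leading term x_2x_3^2: subtract (-315/169x_3^2)·h_5 from 35/13x_2x_3^2 + 30/13x_2x_3 + x_2 - 1 → 30/13x_2x_3 + x_2 + 1225/169x_3^4 + 1050/169x_3^3 + 35/13x_3^2 - 1
  leading term x_2x_3: subtract (-270/169x_3)·h_5 from 30/13x_2x_3 + x_2 + 1225/169x_3^4 + 1050/169x_3^3 + 35/13x_3^2 - 1 → x_2 + 1225/169x_3^4 + 2100/169x_3^3 + 1355/169x_3^2 + 30/13x_3 - 1
  leading term x_2: subtract (-9/13)·h_5 from x_2 + 1225/169x_3^4 + 2100/169x_3^3 + 1355/169x_3^2 + 30/13x_3 - 1 → 1225/169x_3^4 + 2100/169x_3^3 + 1810/169x_3^2 + 60/13x_3
  leading term x_3^4: subtract (35/26x_3)·h_6 from 1225/169x_3^4 + 2100/169x_3^3 + 1810/169x_3^2 + 60/13x_3 → -1400/169x_3^3 - 1035/338x_3^2 + 60/13x_3
  leading term x_3^3: subtract (-20/13)·h_6 from -1400/169x_3^3 - 1035/338x_3^2 + 60/13x_3 → 6965/338x_3^2 + 3440/169x_3
  leading term x_3^2: no divisor's leading term divides it; move 6965/338x_3^2 to the remainder.
  leading term x_3: no divisor's leading term divides it; move 3440/169x_3 to the remainder.
  remainder 6965/338x_3^2 + 3440/169x_3 ≠ 0; add h_7 = 6965/338x_3^2 + 3440/169x_3 to the basis.

S(f_4,h_7): lcm = x_1x_3^2. S = 5623/4179x_1x_3 + 2/3x_2x_3 + 5/3x_3.
  leading term x_1x_3: subtract (28115/37611x_3)·f_1 from 5623/4179x_1x_3 + 2/3x_2x_3 + 5/3x_3 → -28115/37611x_2^3x_3 + 2/3x_2x_3 - 28115/5373x_3^3 - 56230/12537x_3^2 + 40193/37611x_3
  leading term x_2^3x_3: subtract (-28115/263277x_2x_3)·f_2 from -28115/37611x_2^3x_3 + 2/3x_2x_3 - 28115/5373x_3^3 - 56230/12537x_3^2 + 40193/37611x_3 → -3041/37611x_2x_3 - 28115/5373x_3^3 - 56230/12537x_3^2 + 40193/37611x_3
  leading term x_2x_3: subtract (3041/54327x_3)·h_5 from -3041/37611x_2x_3 - 28115/5373x_3^3 - 56230/12537x_3^2 + 40193/37611x_3 → -14100/2587x_3^3 - 84600/18109x_3^2 + 1376/1393x_3
  leading term x_3^3: subtract (-1410/1393)·h_6 from -14100/2587x_3^3 - 84600/18109x_3^2 + 1376/1393x_3 → 28200/2587x_3^2 + 205418/18109x_3
  leading term x_3^2: subtract (146640/277207)·h_7 from 28200/2587x_3^2 + 205418/18109x_3 → 22802/39601x_3
  leading term x_3: no divisor's leading term divides it; move 22802/39601x_3 to the remainder.
  remainder 22802/39601x_3 ≠ 0; add h_8 = 22802/39601x_3 to the basis.

The other S-polynomials (S(f_1,f_2), S(f_2,f_3), S(f_2,f_4), S(f_3,f_4), S(f_1,h_5), S(f_3,h_5), S(f_4,h_5), S(f_1,h_6), S(f_2,h_6), S(f_3,h_6), S(f_4,h_6), S(h_5,h_6), S(f_1,h_7), S(f_2,h_7), S(f_3,h_7), S(h_5,h_7), S(h_6,h_7), S(f_1,h_8), S(f_2,h_8), S(f_3,h_8), S(f_4,h_8), S(h_5,h_8), S(h_6,h_8), S(h_7,h_8)) all reduce to 0 modulo the current basis, so we have a Gröbner basis.
Inter-reduce: drop elements whose leading term is divisible by another's, tail-reduce, and make monic.
Reduced Gröbner basis: {x_1 + 1, x_2 - 1, x_3}.
Label its elements g_1 = x_1 + 1, g_2 = x_2 - 1, g_3 = x_3.

Reduce p = -x_1x_2^2 + x_1x_3 - 5x_3 - 1 modulo G:
  leading term x_1x_2^2: subtract (-x_2^2)·g_1 from -x_1x_2^2 + x_1x_3 - 5x_3 - 1 → x_1x_3 + x_2^2 - 5x_3 - 1
  leading term x_1x_3: subtract (x_3)·g_1 from x_1x_3 + x_2^2 - 5x_3 - 1 → x_2^2 - 6x_3 - 1
  leading term x_2^2: subtract (x_2)·g_2 from x_2^2 - 6x_3 - 1 → x_2 - 6x_3 - 1
  leading term x_2: subtract (1)·g_2 from x_2 - 6x_3 - 1 → -6x_3
  leading term x_3: subtract (-6)·g_3 from -6x_3 → 0
  normal form = 0.
Since the normal form is 0, p ∈ I.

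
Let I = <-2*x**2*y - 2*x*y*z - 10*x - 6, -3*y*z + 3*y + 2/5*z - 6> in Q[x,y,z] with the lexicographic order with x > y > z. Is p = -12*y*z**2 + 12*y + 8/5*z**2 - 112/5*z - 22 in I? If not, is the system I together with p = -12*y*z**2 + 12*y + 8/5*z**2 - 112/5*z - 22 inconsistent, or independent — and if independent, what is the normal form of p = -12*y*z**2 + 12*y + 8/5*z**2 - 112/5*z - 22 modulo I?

Adjoining -12*y*z**2 + 12*y + 8/5*z**2 - 112/5*z - 22 makes the ideal the whole ring: the system is inconsistent.

First compute the reduced Gröbner basis of I by Buchberger's algorithm.
f_1 = -2*x**2*y - 2*x*y*z - 10*x - 6, LT = x**2*y.
f_2 = -3*y*z + 3*y + 2/5*z - 6, LT = y*z.

S(f_1,f_2): lcm = x**2*y*z. S = x**2*y + 2/15*x**2*z - 2*x**2 + x*y*z**2 + 5*x*z + 3*z.
  leading term x**2*y: subtract (-1/2)·f_1 from x**2*y + 2/15*x**2*z - 2*x**2 + x*y*z**2 + 5*x*z + 3*z → 2/15*x**2*z - 2*x**2 + x*y*z**2 - x*y*z + 5*x*z - 5*x + 3*z - 3
  leading term x**2*z: no divisor's leading term divides it; move 2/15*x**2*z to the remainder.
  leading term x**2: no divisor's leading term divides it; move -2*x**2 to the remainder.
  leading term x*y*z**2: subtract (-1/3*x*z)·f_2 from x*y*z**2 - x*y*z + 5*x*z - 5*x + 3*z - 3 → 2/15*x*z**2 + 3*x*z - 5*x + 3*z - 3
  leading term x*z**2: no divisor's leading term divides it; move 2/15*x*z**2 to the remainder.
  leading term x*z: no divisor's leading term divides it; move 3*x*z to the remainder.
  leading term x: no divisor's leading term divides it; move -5*x to the remainder.
  leading term z: no divisor's leading term divides it; move 3*z to the remainder.
  leading term 1: no divisor's leading term divides it; move -3 to the remainder.
  remainder 2/15*x**2*z - 2*x**2 + 2/15*x*z**2 + 3*x*z - 5*x + 3*z - 3 ≠ 0; add h_3 = 2/15*x**2*z - 2*x**2 + 2/15*x*z**2 + 3*x*z - 5*x + 3*z - 3 to the basis.

The other S-polynomials (S(f_1,h_3), S(f_2,h_3)) all reduce to 0 modulo the current basis, so we have a Gröbner basis.
Inter-reduce: drop elements whose leading term is divisible by another's, tail-reduce, and make monic.
Reduced Gröbner basis: {x**2*y + x*y + 2/15*x*z + 3*x + 3, x**2*z - 15*x**2 + x*z**2 + 45/2*x*z - 75/2*x + 45/2*z - 45/2, y*z - y - 2/15*z + 2}.
Label its elements g_1 = x**2*y + x*y + 2/15*x*z + 3*x + 3, g_2 = x**2*z - 15*x**2 + x*z**2 + 45/2*x*z - 75/2*x + 45/2*z - 45/2, g_3 = y*z - y - 2/15*z + 2.

Reduce p = -12*y*z**2 + 12*y + 8/5*z**2 - 112/5*z - 22 modulo G:
  leading term y*z**2: subtract (-12*z)·g_3 from -12*y*z**2 + 12*y + 8/5*z**2 - 112/5*z - 22 → -12*y*z + 12*y + 8/5*z - 22
  leading term y*z: subtract (-12)·g_3 from -12*y*z + 12*y + 8/5*z - 22 → 2
  leading term 1: no divisor's leading term divides it; move 2 to the remainder.
  normal form = 2.
The normal form is nonzero, so p ∉ I. Since p minus its normal form lies in I, I + (p) = I + (r) where r = 2; decide whether this ideal is the whole ring.
Here r = 2 is a nonzero constant, hence a unit: 1 ∈ I + (p), the Gröbner basis of I + (p) is {1}, and the enlarged system has no common solution — adjoining p is inconsistent.

Ideal membership is decidable via reduction modulo a Gröbner basis.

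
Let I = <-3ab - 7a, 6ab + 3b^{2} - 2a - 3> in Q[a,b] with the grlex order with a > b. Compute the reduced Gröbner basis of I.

G = {a^{2} - \tfrac{5}{6}a, ab + \tfrac{7}{3}a, b^{2} - \tfrac{16}{3}a - 1}

This is the nonlinear analogue of row-reducing a linear system.

f_1 = -3ab - 7a, LT = ab.
f_2 = 6ab + 3b^{2} - 2a - 3, LT = ab.

S(f_1,f_2): lcm = ab. S = -\tfrac{1}{2}b^{2} + \tfrac{8}{3}a + \tfrac{1}{2}.
  reduce S modulo (f_1, f_2):
  remainder -\tfrac{1}{2}b^{2} + \tfrac{8}{3}a + \tfrac{1}{2} ≠ 0; add g_3 = -\tfrac{1}{2}b^{2} + \tfrac{8}{3}a + \tfrac{1}{2} to the basis.

S(f_1,g_3): lcm = ab^{2}. S = \tfrac{16}{3}a^{2} + \tfrac{7}{3}ab + a.
  reduce S modulo (f_1, f_2, g_3):
  remainder \tfrac{16}{3}a^{2} - \tfrac{40}{9}a ≠ 0; add g_4 = \tfrac{16}{3}a^{2} - \tfrac{40}{9}a to the basis.

The other S-polynomials (S(f_2,g_3), S(f_1,g_4), S(f_2,g_4), S(g_3,g_4)) all reduce to 0 modulo the current basis, so we have a Gröbner basis.
Inter-reduce: drop elements whose leading term is divisible by another's, tail-reduce, and make monic.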